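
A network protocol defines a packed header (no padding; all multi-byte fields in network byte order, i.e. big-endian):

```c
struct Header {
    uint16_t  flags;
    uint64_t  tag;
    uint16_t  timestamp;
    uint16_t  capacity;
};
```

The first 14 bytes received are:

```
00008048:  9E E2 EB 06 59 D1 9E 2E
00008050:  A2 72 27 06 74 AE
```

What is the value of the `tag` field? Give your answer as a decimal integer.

16935322205610222194

`tag` follows `flags` (2 bytes), so it starts at byte offset 2 and occupies 8 bytes.
Bytes at offsets 2..9: EB 06 59 D1 9E 2E A2 72.
Big-endian stores the most-significant byte at the lowest address.
The bytes are already most-significant first: 0xEB0659D19E2EA272.
0xEB0659D19E2EA272 = 16935322205610222194.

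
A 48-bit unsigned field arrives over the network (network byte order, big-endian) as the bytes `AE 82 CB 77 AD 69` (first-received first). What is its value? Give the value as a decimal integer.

In big-endian order the high byte comes first in memory.
The bytes are already most-significant first: 0xAE82CB77AD69.
0xAE82CB77AD69 = 191876782599529.

191876782599529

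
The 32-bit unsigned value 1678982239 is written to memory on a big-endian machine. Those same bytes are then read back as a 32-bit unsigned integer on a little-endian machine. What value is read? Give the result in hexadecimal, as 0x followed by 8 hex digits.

0x5F3C1364

1678982239 in 32-bit hexadecimal is 0x64133C5F.
Stored big-endian, the bytes at ascending addresses are 64 13 3C 5F.
Read back as little-endian, the first byte is least significant, giving 0x5F3C1364.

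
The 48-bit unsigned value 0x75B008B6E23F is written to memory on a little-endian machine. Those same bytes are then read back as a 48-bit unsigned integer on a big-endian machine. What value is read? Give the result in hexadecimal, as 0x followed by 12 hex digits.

0x3FE2B608B075

Stored little-endian, the bytes at ascending addresses are 3F E2 B6 08 B0 75.
Read back as big-endian, the last byte is least significant, giving 0x3FE2B608B075.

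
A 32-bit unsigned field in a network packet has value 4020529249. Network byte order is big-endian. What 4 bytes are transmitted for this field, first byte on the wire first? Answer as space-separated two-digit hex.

4020529249 in hexadecimal, padded to 32 bits, is 0xEFA46861.
Split into bytes (most-significant first): EF A4 68 61.
In big-endian order the high byte comes first in memory.
So the memory order matches the most-significant-first order: EF A4 68 61.

EF A4 68 61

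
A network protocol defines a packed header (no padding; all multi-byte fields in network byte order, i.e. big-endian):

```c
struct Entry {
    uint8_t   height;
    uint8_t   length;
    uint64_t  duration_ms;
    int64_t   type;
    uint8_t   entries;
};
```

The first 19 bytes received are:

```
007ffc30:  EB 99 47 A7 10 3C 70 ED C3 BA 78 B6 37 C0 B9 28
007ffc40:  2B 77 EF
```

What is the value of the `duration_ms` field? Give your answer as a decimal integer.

`duration_ms` follows `height` (1 B), `length` (1 B), so it starts at offset 1 + 1 = 2 and occupies 8 bytes.
Bytes at offsets 2..9: 47 A7 10 3C 70 ED C3 BA.
Big-endian stores the most-significant byte at the lowest address.
The bytes are already most-significant first: 0x47A7103C70EDC3BA.
0x47A7103C70EDC3BA = 5163113349582275514.

5163113349582275514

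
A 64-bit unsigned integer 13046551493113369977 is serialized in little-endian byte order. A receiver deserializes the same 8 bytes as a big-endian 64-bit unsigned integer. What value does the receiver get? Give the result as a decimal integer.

13046551493113369977 in 64-bit hexadecimal is 0xB50EA9759ADD5579.
Stored little-endian, the bytes at ascending addresses are 79 55 DD 9A 75 A9 0E B5.
Read back as big-endian, the last byte is least significant, giving 0x7955DD9A75A90EB5.
0x7955DD9A75A90EB5 = 8743137907078401717.

8743137907078401717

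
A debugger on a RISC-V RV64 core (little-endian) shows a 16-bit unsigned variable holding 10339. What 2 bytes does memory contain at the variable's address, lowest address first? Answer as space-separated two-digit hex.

63 28

10339 in hexadecimal, padded to 16 bits, is 0x2863.
Split into bytes (most-significant first): 28 63.
Little-endian: lowest address holds the least-significant byte.
So at ascending addresses the bytes are 63 28.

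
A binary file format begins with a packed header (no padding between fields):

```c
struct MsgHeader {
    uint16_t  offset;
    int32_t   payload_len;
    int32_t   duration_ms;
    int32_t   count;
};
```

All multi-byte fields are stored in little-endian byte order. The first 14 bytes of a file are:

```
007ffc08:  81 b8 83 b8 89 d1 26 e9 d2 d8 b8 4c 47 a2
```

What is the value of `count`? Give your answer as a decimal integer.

-1572385608

`count` follows `offset` (2 B), `payload_len` (4 B), `duration_ms` (4 B), so it starts at offset 2 + 4 + 4 = 10 and occupies 4 bytes.
Bytes at offsets 10..13: B8 4C 47 A2.
In little-endian order the low byte comes first in memory.
Reassemble most-significant byte first: A2 47 4C B8 → 0xA2474CB8.
Top bit is set, so as a signed 32-bit value this is 0xA2474CB8 − 2^32 = -1572385608.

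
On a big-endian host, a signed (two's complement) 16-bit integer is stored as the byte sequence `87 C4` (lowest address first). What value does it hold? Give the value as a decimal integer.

-30780

In big-endian order the high byte comes first in memory.
The bytes are already most-significant first: 0x87C4.
Top bit is set, so as a signed 16-bit value this is 0x87C4 − 2^16 = -30780.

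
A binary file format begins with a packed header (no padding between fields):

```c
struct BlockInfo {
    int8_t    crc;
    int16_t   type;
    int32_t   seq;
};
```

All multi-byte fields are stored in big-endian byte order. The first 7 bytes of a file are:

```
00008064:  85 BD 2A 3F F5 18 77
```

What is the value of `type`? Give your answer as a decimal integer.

`type` follows `crc` (1 byte), so it starts at byte offset 1 and occupies 2 bytes.
Bytes at offsets 1..2: BD 2A.
Big-endian: lowest address holds the most-significant byte.
The bytes are already most-significant first: 0xBD2A.
Top bit is set, so as a signed 16-bit value this is 0xBD2A − 2^16 = -17110.

-17110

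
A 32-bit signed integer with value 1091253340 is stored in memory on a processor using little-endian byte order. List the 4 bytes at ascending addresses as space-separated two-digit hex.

5C 34 0B 41

1091253340 in hexadecimal, padded to 32 bits, is 0x410B345C.
Split into bytes (most-significant first): 41 0B 34 5C.
In little-endian order the low byte comes first in memory.
So at ascending addresses the bytes are 5C 34 0B 41.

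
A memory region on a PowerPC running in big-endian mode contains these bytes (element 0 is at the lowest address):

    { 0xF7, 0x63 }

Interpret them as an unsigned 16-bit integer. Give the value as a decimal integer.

In big-endian order the high byte comes first in memory.
The bytes are already most-significant first: 0xF763.
0xF763 = 63331.

63331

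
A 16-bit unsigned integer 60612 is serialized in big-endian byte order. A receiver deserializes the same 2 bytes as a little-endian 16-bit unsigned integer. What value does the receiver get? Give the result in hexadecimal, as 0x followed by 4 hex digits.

0xC4EC

60612 in 16-bit hexadecimal is 0xECC4.
Stored big-endian, the bytes at ascending addresses are EC C4.
Read back as little-endian, the first byte is least significant, giving 0xC4EC.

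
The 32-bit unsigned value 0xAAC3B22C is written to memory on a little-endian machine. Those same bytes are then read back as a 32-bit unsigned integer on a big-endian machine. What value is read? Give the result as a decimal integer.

Stored little-endian, the bytes at ascending addresses are 2C B2 C3 AA.
Read back as big-endian, the last byte is least significant, giving 0x2CB2C3AA.
0x2CB2C3AA = 749913002.

749913002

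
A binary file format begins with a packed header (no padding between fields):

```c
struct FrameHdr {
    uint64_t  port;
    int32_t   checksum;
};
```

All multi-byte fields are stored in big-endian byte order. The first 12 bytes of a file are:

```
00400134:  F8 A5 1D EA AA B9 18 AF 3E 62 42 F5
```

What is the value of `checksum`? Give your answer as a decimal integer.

`checksum` follows `port` (8 bytes), so it starts at byte offset 8 and occupies 4 bytes.
Bytes at offsets 8..11: 3E 62 42 F5.
Big-endian: lowest address holds the most-significant byte.
The bytes are already most-significant first: 0x3E6242F5.
0x3E6242F5 = 1046627061.

1046627061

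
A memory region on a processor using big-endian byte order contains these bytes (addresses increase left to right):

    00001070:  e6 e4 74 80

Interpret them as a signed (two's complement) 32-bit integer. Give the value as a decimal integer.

Big-endian stores the most-significant byte at the lowest address.
The bytes are already most-significant first: 0xE6E47480.
Top bit is set, so as a signed 32-bit value this is 0xE6E47480 − 2^32 = -421235584.

-421235584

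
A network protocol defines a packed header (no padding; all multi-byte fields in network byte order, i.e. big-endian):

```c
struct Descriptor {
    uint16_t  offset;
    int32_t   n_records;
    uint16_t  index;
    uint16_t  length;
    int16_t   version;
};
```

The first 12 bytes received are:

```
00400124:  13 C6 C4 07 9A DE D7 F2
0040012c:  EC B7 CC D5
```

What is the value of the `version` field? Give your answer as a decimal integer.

-13099

`version` follows `offset` (2 B), `n_records` (4 B), `index` (2 B), `length` (2 B), so it starts at offset 2 + 4 + 2 + 2 = 10 and occupies 2 bytes.
Bytes at offsets 10..11: CC D5.
Big-endian stores the most-significant byte at the lowest address.
The bytes are already most-significant first: 0xCCD5.
Top bit is set, so as a signed 16-bit value this is 0xCCD5 − 2^16 = -13099.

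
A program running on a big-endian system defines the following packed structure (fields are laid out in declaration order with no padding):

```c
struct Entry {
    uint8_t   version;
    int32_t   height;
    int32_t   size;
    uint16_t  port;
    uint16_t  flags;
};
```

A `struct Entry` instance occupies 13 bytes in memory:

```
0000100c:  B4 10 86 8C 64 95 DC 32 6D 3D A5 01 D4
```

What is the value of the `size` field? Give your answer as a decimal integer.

`size` follows `version` (1 B), `height` (4 B), so it starts at offset 1 + 4 = 5 and occupies 4 bytes.
Bytes at offsets 5..8: 95 DC 32 6D.
Big-endian: lowest address holds the most-significant byte.
The bytes are already most-significant first: 0x95DC326D.
Top bit is set, so as a signed 32-bit value this is 0x95DC326D − 2^32 = -1780731283.

-1780731283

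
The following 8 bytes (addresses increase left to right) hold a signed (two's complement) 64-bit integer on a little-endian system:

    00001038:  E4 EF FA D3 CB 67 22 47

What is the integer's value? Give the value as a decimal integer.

5125773451033505764

Little-endian: lowest address holds the least-significant byte.
Reassemble most-significant byte first: 47 22 67 CB D3 FA EF E4 → 0x472267CBD3FAEFE4.
0x472267CBD3FAEFE4 = 5125773451033505764.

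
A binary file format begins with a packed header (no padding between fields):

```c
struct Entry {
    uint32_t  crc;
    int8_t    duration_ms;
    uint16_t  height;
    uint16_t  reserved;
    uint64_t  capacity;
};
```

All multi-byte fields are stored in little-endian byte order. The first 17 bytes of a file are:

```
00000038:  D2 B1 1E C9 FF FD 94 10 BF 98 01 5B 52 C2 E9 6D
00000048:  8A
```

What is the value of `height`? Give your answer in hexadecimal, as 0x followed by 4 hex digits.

`height` follows `crc` (4 B), `duration_ms` (1 B), so it starts at offset 4 + 1 = 5 and occupies 2 bytes.
Bytes at offsets 5..6: FD 94.
Little-endian: lowest address holds the least-significant byte.
Reassemble most-significant byte first: 94 FD → 0x94FD.

0x94FD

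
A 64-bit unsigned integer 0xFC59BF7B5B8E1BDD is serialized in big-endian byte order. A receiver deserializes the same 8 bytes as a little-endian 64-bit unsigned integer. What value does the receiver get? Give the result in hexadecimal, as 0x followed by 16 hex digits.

Stored big-endian, the bytes at ascending addresses are FC 59 BF 7B 5B 8E 1B DD.
Read back as little-endian, the first byte is least significant, giving 0xDD1B8E5B7BBF59FC.

0xDD1B8E5B7BBF59FC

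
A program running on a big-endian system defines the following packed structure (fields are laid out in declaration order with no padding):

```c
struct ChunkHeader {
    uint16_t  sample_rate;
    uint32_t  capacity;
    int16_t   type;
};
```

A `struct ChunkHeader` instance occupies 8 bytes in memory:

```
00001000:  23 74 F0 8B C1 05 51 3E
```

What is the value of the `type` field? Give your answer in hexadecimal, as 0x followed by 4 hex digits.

`type` follows `sample_rate` (2 B), `capacity` (4 B), so it starts at offset 2 + 4 = 6 and occupies 2 bytes.
Bytes at offsets 6..7: 51 3E.
In big-endian order the high byte comes first in memory.
The bytes are already most-significant first: 0x513E.

0x513E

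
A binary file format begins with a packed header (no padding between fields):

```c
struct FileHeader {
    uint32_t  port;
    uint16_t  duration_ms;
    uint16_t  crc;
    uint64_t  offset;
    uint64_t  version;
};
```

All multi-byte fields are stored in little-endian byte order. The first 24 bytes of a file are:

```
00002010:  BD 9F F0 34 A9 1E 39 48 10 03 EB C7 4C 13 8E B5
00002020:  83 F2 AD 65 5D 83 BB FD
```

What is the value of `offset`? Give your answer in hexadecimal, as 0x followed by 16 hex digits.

0xB58E134CC7EB0310

`offset` follows `port` (4 B), `duration_ms` (2 B), `crc` (2 B), so it starts at offset 4 + 2 + 2 = 8 and occupies 8 bytes.
Bytes at offsets 8..15: 10 03 EB C7 4C 13 8E B5.
In little-endian order the low byte comes first in memory.
Reassemble most-significant byte first: B5 8E 13 4C C7 EB 03 10 → 0xB58E134CC7EB0310.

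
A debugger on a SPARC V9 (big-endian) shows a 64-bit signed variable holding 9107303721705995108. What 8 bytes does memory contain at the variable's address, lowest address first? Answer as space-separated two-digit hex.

9107303721705995108 in hexadecimal, padded to 64 bits, is 0x7E63A47B79E0FB64.
Split into bytes (most-significant first): 7E 63 A4 7B 79 E0 FB 64.
Big-endian stores the most-significant byte at the lowest address.
So the memory order matches the most-significant-first order: 7E 63 A4 7B 79 E0 FB 64.

7E 63 A4 7B 79 E0 FB 64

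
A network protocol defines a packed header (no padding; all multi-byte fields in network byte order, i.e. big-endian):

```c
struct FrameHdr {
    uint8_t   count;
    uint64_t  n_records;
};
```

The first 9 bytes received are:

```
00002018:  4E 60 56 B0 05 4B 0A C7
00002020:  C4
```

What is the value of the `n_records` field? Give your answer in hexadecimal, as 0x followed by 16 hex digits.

0x6056B0054B0AC7C4

`n_records` follows `count` (1 byte), so it starts at byte offset 1 and occupies 8 bytes.
Bytes at offsets 1..8: 60 56 B0 05 4B 0A C7 C4.
Big-endian stores the most-significant byte at the lowest address.
The bytes are already most-significant first: 0x6056B0054B0AC7C4.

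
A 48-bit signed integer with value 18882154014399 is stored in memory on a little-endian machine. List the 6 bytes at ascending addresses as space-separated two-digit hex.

18882154014399 in hexadecimal, padded to 48 bits, is 0x112C581526BF.
Split into bytes (most-significant first): 11 2C 58 15 26 BF.
Little-endian stores the least-significant byte at the lowest address.
So at ascending addresses the bytes are BF 26 15 58 2C 11.

BF 26 15 58 2C 11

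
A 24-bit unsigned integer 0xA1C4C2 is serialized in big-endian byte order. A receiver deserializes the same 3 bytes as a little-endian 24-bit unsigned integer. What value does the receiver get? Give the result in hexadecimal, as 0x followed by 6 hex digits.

0xC2C4A1

Stored big-endian, the bytes at ascending addresses are A1 C4 C2.
Read back as little-endian, the first byte is least significant, giving 0xC2C4A1.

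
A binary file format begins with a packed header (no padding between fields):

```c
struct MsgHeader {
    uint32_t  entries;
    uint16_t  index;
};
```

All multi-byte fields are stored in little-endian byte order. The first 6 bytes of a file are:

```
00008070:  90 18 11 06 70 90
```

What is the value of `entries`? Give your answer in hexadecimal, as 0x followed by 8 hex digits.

0x06111890

`entries` is the first field, at byte offset 0, occupying 4 bytes.
Bytes at offsets 0..3: 90 18 11 06.
Little-endian stores the least-significant byte at the lowest address.
Reassemble most-significant byte first: 06 11 18 90 → 0x06111890.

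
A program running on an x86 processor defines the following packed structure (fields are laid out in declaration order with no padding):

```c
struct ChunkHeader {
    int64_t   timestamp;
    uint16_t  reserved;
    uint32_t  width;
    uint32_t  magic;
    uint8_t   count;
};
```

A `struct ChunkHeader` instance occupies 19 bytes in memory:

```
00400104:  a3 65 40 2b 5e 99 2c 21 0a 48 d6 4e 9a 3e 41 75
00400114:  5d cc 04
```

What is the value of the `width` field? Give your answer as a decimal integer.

1050300118

`width` follows `timestamp` (8 B), `reserved` (2 B), so it starts at offset 8 + 2 = 10 and occupies 4 bytes.
Bytes at offsets 10..13: D6 4E 9A 3E.
Little-endian: lowest address holds the least-significant byte.
Reassemble most-significant byte first: 3E 9A 4E D6 → 0x3E9A4ED6.
0x3E9A4ED6 = 1050300118.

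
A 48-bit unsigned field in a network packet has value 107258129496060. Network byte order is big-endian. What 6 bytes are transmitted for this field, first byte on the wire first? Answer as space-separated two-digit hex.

107258129496060 in hexadecimal, padded to 48 bits, is 0x618CFAB537FC.
Split into bytes (most-significant first): 61 8C FA B5 37 FC.
In big-endian order the high byte comes first in memory.
So the memory order matches the most-significant-first order: 61 8C FA B5 37 FC.

61 8C FA B5 37 FC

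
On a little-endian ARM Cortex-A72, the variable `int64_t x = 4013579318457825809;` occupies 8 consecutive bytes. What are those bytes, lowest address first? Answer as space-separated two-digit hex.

11 7A 88 12 20 19 B3 37

4013579318457825809 in hexadecimal, padded to 64 bits, is 0x37B3192012887A11.
Split into bytes (most-significant first): 37 B3 19 20 12 88 7A 11.
Little-endian: lowest address holds the least-significant byte.
So at ascending addresses the bytes are 11 7A 88 12 20 19 B3 37.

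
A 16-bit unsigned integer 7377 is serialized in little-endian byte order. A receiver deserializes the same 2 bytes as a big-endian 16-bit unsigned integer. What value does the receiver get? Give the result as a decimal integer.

53532

7377 in 16-bit hexadecimal is 0x1CD1.
Stored little-endian, the bytes at ascending addresses are D1 1C.
Read back as big-endian, the last byte is least significant, giving 0xD11C.
0xD11C = 53532.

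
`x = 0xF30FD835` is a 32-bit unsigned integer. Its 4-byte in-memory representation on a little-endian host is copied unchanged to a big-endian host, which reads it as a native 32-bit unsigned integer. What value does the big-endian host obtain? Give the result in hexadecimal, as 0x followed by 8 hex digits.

Stored little-endian, the bytes at ascending addresses are 35 D8 0F F3.
Read back as big-endian, the last byte is least significant, giving 0x35D80FF3.

0x35D80FF3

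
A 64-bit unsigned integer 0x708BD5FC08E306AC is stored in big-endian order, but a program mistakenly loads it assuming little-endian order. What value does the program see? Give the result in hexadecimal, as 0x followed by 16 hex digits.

Stored big-endian, the bytes at ascending addresses are 70 8B D5 FC 08 E3 06 AC.
Read back as little-endian, the first byte is least significant, giving 0xAC06E308FCD58B70.

0xAC06E308FCD58B70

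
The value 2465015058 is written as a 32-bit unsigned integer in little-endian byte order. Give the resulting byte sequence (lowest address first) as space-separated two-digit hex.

2465015058 in hexadecimal, padded to 32 bits, is 0x92ED2512.
Split into bytes (most-significant first): 92 ED 25 12.
Little-endian: lowest address holds the least-significant byte.
So at ascending addresses the bytes are 12 25 ED 92.

12 25 ED 92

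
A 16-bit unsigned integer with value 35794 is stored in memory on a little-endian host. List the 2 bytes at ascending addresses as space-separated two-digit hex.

35794 in hexadecimal, padded to 16 bits, is 0x8BD2.
Split into bytes (most-significant first): 8B D2.
In little-endian order the low byte comes first in memory.
So at ascending addresses the bytes are D2 8B.

D2 8B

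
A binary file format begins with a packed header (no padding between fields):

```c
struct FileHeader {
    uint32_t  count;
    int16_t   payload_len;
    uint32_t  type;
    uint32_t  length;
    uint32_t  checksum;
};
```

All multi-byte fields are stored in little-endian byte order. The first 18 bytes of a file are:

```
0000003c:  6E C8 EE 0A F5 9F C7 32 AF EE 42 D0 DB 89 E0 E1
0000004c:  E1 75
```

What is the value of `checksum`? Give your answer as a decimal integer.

`checksum` follows `count` (4 B), `payload_len` (2 B), `type` (4 B), `length` (4 B), so it starts at offset 4 + 2 + 4 + 4 = 14 and occupies 4 bytes.
Bytes at offsets 14..17: E0 E1 E1 75.
In little-endian order the low byte comes first in memory.
Reassemble most-significant byte first: 75 E1 E1 E0 → 0x75E1E1E0.
0x75E1E1E0 = 1977737696.

1977737696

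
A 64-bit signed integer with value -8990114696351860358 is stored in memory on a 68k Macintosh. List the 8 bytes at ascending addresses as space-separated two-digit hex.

83 3C B2 50 B9 ED B9 7A

Two's complement of -8990114696351860358 in 64 bits: 8990114696351860358 = 0x7CC34DAF46124686; invert → 0x833CB250B9EDB979; add 1 → 0x833CB250B9EDB97A.
Split into bytes (most-significant first): 83 3C B2 50 B9 ED B9 7A.
In big-endian order the high byte comes first in memory.
So the memory order matches the most-significant-first order: 83 3C B2 50 B9 ED B9 7A.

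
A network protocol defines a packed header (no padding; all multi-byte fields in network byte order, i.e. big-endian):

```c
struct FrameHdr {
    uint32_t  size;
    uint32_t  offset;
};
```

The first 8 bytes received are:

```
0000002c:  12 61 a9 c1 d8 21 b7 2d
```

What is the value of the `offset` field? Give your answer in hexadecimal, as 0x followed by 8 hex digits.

0xD821B72D

`offset` follows `size` (4 bytes), so it starts at byte offset 4 and occupies 4 bytes.
Bytes at offsets 4..7: D8 21 B7 2D.
In big-endian order the high byte comes first in memory.
The bytes are already most-significant first: 0xD821B72D.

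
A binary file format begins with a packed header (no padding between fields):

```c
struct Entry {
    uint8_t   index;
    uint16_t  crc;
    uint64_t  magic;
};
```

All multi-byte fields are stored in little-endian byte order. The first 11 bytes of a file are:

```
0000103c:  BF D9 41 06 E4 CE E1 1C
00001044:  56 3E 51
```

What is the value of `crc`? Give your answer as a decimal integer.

`crc` follows `index` (1 byte), so it starts at byte offset 1 and occupies 2 bytes.
Bytes at offsets 1..2: D9 41.
Little-endian: lowest address holds the least-significant byte.
Reassemble most-significant byte first: 41 D9 → 0x41D9.
0x41D9 = 16857.

16857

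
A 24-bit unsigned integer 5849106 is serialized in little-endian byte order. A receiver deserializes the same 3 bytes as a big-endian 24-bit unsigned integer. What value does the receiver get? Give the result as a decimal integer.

5849106 in 24-bit hexadecimal is 0x594012.
Stored little-endian, the bytes at ascending addresses are 12 40 59.
Read back as big-endian, the last byte is least significant, giving 0x124059.
0x124059 = 1196121.

1196121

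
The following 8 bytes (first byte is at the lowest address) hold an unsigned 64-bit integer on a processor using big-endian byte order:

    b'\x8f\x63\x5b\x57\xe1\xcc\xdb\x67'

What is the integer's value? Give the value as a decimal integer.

10332202403126631271

In big-endian order the high byte comes first in memory.
The bytes are already most-significant first: 0x8F635B57E1CCDB67.
0x8F635B57E1CCDB67 = 10332202403126631271.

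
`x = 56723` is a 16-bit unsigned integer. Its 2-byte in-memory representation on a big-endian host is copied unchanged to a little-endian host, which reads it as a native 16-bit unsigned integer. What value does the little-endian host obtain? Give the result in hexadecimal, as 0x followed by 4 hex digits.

0x93DD

56723 in 16-bit hexadecimal is 0xDD93.
Stored big-endian, the bytes at ascending addresses are DD 93.
Read back as little-endian, the first byte is least significant, giving 0x93DD.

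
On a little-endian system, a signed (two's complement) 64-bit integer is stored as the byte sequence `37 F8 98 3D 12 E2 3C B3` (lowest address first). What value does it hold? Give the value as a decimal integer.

Little-endian: lowest address holds the least-significant byte.
Reassemble most-significant byte first: B3 3C E2 12 3D 98 F8 37 → 0xB33CE2123D98F837.
Top bit is set, so as a signed 64-bit value this is 0xB33CE2123D98F837 − 2^64 = -5531297674347087817.

-5531297674347087817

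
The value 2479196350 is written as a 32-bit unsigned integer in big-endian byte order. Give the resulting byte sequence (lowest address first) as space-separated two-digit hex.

2479196350 in hexadecimal, padded to 32 bits, is 0x93C588BE.
Split into bytes (most-significant first): 93 C5 88 BE.
Big-endian: lowest address holds the most-significant byte.
So the memory order matches the most-significant-first order: 93 C5 88 BE.

93 C5 88 BE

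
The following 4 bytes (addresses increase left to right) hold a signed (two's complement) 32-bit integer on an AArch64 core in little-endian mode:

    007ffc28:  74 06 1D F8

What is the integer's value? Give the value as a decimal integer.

Little-endian stores the least-significant byte at the lowest address.
Reassemble most-significant byte first: F8 1D 06 74 → 0xF81D0674.
Top bit is set, so as a signed 32-bit value this is 0xF81D0674 − 2^32 = -132315532.

-132315532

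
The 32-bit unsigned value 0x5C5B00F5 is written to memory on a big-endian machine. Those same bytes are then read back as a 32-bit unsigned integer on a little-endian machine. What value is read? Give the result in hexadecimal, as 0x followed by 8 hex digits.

Stored big-endian, the bytes at ascending addresses are 5C 5B 00 F5.
Read back as little-endian, the first byte is least significant, giving 0xF5005B5C.

0xF5005B5C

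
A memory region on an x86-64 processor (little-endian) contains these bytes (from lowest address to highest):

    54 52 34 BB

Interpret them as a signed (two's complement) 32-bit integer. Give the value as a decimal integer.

Little-endian: lowest address holds the least-significant byte.
Reassemble most-significant byte first: BB 34 52 54 → 0xBB345254.
Top bit is set, so as a signed 32-bit value this is 0xBB345254 − 2^32 = -1154198956.

-1154198956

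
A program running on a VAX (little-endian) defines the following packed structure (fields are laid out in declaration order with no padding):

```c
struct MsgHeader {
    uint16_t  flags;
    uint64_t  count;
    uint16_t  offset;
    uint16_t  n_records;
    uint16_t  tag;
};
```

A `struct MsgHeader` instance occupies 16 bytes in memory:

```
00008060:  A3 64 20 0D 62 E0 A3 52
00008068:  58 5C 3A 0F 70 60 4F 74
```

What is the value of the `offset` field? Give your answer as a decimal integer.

3898

`offset` follows `flags` (2 B), `count` (8 B), so it starts at offset 2 + 8 = 10 and occupies 2 bytes.
Bytes at offsets 10..11: 3A 0F.
Little-endian: lowest address holds the least-significant byte.
Reassemble most-significant byte first: 0F 3A → 0x0F3A.
0x0F3A = 3898.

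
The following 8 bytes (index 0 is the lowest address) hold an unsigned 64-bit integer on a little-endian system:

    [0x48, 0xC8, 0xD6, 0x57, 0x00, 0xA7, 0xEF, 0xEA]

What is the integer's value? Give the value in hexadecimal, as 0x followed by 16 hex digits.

0xEAEFA70057D6C848

Little-endian stores the least-significant byte at the lowest address.
Reassemble most-significant byte first: EA EF A7 00 57 D6 C8 48 → 0xEAEFA70057D6C848.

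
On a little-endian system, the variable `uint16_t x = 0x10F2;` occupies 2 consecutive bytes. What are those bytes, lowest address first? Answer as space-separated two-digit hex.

Split into bytes (most-significant first): 10 F2.
Little-endian: lowest address holds the least-significant byte.
So at ascending addresses the bytes are F2 10.

F2 10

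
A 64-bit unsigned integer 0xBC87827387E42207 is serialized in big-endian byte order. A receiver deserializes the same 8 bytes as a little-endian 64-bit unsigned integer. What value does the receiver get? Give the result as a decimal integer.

514224577883310012

Stored big-endian, the bytes at ascending addresses are BC 87 82 73 87 E4 22 07.
Read back as little-endian, the first byte is least significant, giving 0x0722E487738287BC.
0x0722E487738287BC = 514224577883310012.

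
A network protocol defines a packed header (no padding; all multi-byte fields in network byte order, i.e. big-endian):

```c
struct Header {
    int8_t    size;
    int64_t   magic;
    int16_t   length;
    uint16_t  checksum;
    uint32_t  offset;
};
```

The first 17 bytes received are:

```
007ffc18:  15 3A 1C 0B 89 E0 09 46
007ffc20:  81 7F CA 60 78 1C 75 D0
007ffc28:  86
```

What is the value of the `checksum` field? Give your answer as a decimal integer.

`checksum` follows `size` (1 B), `magic` (8 B), `length` (2 B), so it starts at offset 1 + 8 + 2 = 11 and occupies 2 bytes.
Bytes at offsets 11..12: 60 78.
Big-endian stores the most-significant byte at the lowest address.
The bytes are already most-significant first: 0x6078.
0x6078 = 24696.

24696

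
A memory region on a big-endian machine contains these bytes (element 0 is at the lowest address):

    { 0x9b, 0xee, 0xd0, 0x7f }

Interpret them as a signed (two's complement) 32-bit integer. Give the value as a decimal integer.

-1678847873

Big-endian: lowest address holds the most-significant byte.
The bytes are already most-significant first: 0x9BEED07F.
Top bit is set, so as a signed 32-bit value this is 0x9BEED07F − 2^32 = -1678847873.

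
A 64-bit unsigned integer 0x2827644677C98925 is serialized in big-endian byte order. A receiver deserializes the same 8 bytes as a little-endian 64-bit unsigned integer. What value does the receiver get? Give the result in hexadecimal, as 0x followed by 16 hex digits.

0x2589C97746642728

Stored big-endian, the bytes at ascending addresses are 28 27 64 46 77 C9 89 25.
Read back as little-endian, the first byte is least significant, giving 0x2589C97746642728.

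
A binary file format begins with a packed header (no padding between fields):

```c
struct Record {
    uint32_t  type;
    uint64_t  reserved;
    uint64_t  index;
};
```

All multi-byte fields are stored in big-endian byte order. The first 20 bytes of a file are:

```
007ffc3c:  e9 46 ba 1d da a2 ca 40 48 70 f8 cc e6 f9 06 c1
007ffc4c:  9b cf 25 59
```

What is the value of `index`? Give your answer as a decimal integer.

16643341326536877401

`index` follows `type` (4 B), `reserved` (8 B), so it starts at offset 4 + 8 = 12 and occupies 8 bytes.
Bytes at offsets 12..19: E6 F9 06 C1 9B CF 25 59.
Big-endian stores the most-significant byte at the lowest address.
The bytes are already most-significant first: 0xE6F906C19BCF2559.
0xE6F906C19BCF2559 = 16643341326536877401.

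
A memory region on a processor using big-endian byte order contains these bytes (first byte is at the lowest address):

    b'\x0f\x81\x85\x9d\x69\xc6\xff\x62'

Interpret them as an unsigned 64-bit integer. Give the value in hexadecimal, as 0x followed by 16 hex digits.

In big-endian order the high byte comes first in memory.
The bytes are already most-significant first: 0x0F81859D69C6FF62.

0x0F81859D69C6FF62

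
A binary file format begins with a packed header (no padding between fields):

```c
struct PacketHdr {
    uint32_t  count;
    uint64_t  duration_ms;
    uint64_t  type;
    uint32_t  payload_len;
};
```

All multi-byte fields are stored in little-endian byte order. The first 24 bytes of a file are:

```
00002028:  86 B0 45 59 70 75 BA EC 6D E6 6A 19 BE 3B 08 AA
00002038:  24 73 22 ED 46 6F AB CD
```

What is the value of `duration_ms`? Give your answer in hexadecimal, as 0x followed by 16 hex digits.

0x196AE66DECBA7570

`duration_ms` follows `count` (4 bytes), so it starts at byte offset 4 and occupies 8 bytes.
Bytes at offsets 4..11: 70 75 BA EC 6D E6 6A 19.
Little-endian stores the least-significant byte at the lowest address.
Reassemble most-significant byte first: 19 6A E6 6D EC BA 75 70 → 0x196AE66DECBA7570.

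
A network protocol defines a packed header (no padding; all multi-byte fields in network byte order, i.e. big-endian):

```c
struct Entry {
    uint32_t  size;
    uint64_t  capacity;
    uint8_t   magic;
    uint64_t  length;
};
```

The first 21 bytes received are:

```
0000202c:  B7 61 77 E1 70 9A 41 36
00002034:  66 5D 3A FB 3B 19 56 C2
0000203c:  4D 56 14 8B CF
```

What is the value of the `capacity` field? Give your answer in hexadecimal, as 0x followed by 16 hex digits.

0x709A4136665D3AFB

`capacity` follows `size` (4 bytes), so it starts at byte offset 4 and occupies 8 bytes.
Bytes at offsets 4..11: 70 9A 41 36 66 5D 3A FB.
In big-endian order the high byte comes first in memory.
The bytes are already most-significant first: 0x709A4136665D3AFB.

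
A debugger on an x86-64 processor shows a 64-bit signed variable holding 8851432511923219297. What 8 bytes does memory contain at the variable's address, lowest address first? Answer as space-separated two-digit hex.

61 EB 86 02 F9 9A D6 7A

8851432511923219297 in hexadecimal, padded to 64 bits, is 0x7AD69AF90286EB61.
Split into bytes (most-significant first): 7A D6 9A F9 02 86 EB 61.
Little-endian stores the least-significant byte at the lowest address.
So at ascending addresses the bytes are 61 EB 86 02 F9 9A D6 7A.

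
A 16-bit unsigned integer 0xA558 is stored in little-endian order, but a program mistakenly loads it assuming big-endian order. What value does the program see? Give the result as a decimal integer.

22693

Stored little-endian, the bytes at ascending addresses are 58 A5.
Read back as big-endian, the last byte is least significant, giving 0x58A5.
0x58A5 = 22693.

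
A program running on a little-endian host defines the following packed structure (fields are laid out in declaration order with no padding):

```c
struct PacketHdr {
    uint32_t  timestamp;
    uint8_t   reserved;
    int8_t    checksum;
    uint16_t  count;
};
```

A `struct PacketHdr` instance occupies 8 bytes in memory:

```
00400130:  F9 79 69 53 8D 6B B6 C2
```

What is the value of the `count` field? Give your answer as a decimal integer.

49846

`count` follows `timestamp` (4 B), `reserved` (1 B), `checksum` (1 B), so it starts at offset 4 + 1 + 1 = 6 and occupies 2 bytes.
Bytes at offsets 6..7: B6 C2.
In little-endian order the low byte comes first in memory.
Reassemble most-significant byte first: C2 B6 → 0xC2B6.
0xC2B6 = 49846.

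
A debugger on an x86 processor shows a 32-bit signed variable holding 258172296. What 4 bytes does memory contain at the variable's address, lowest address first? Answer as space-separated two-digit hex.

88 65 63 0F

258172296 in hexadecimal, padded to 32 bits, is 0x0F636588.
Split into bytes (most-significant first): 0F 63 65 88.
Little-endian: lowest address holds the least-significant byte.
So at ascending addresses the bytes are 88 65 63 0F.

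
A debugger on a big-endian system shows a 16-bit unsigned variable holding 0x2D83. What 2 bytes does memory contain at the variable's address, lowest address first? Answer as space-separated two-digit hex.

Split into bytes (most-significant first): 2D 83.
In big-endian order the high byte comes first in memory.
So the memory order matches the most-significant-first order: 2D 83.

2D 83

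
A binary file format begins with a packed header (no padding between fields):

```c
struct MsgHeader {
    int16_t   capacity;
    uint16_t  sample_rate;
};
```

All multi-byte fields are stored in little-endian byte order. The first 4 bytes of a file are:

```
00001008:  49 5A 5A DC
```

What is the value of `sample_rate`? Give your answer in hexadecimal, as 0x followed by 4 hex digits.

`sample_rate` follows `capacity` (2 bytes), so it starts at byte offset 2 and occupies 2 bytes.
Bytes at offsets 2..3: 5A DC.
In little-endian order the low byte comes first in memory.
Reassemble most-significant byte first: DC 5A → 0xDC5A.

0xDC5A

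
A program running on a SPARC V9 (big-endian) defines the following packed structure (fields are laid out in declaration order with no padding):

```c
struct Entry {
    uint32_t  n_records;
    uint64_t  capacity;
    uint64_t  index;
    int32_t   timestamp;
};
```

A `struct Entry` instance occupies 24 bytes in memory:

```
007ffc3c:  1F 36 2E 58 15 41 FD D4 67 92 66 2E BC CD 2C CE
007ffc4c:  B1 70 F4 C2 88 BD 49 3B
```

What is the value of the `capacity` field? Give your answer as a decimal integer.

1531784436995221038

`capacity` follows `n_records` (4 bytes), so it starts at byte offset 4 and occupies 8 bytes.
Bytes at offsets 4..11: 15 41 FD D4 67 92 66 2E.
Big-endian stores the most-significant byte at the lowest address.
The bytes are already most-significant first: 0x1541FDD46792662E.
0x1541FDD46792662E = 1531784436995221038.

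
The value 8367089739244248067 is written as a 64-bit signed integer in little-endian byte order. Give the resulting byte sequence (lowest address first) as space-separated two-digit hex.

03 1C 78 7F C9 DF 1D 74

8367089739244248067 in hexadecimal, padded to 64 bits, is 0x741DDFC97F781C03.
Split into bytes (most-significant first): 74 1D DF C9 7F 78 1C 03.
In little-endian order the low byte comes first in memory.
So at ascending addresses the bytes are 03 1C 78 7F C9 DF 1D 74.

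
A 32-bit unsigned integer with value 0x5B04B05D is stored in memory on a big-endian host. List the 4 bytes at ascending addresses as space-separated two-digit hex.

5B 04 B0 5D

Split into bytes (most-significant first): 5B 04 B0 5D.
Big-endian: lowest address holds the most-significant byte.
So the memory order matches the most-significant-first order: 5B 04 B0 5D.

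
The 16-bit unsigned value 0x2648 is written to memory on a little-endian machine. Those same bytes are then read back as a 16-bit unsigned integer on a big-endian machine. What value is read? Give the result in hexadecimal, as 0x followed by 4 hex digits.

Stored little-endian, the bytes at ascending addresses are 48 26.
Read back as big-endian, the last byte is least significant, giving 0x4826.

0x4826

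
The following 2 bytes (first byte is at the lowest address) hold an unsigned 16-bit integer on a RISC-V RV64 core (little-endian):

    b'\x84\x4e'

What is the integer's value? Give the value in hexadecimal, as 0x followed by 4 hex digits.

Little-endian: lowest address holds the least-significant byte.
Reassemble most-significant byte first: 4E 84 → 0x4E84.

0x4E84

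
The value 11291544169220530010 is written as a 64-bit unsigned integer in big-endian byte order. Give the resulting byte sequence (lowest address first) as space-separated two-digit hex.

11291544169220530010 in hexadecimal, padded to 64 bits, is 0x9CB39F98C405DF5A.
Split into bytes (most-significant first): 9C B3 9F 98 C4 05 DF 5A.
Big-endian stores the most-significant byte at the lowest address.
So the memory order matches the most-significant-first order: 9C B3 9F 98 C4 05 DF 5A.

9C B3 9F 98 C4 05 DF 5A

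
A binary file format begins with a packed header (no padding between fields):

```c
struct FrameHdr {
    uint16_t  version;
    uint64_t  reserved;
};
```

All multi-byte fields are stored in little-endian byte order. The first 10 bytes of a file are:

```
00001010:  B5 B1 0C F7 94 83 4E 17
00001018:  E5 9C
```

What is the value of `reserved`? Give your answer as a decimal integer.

11305468065565964044

`reserved` follows `version` (2 bytes), so it starts at byte offset 2 and occupies 8 bytes.
Bytes at offsets 2..9: 0C F7 94 83 4E 17 E5 9C.
Little-endian: lowest address holds the least-significant byte.
Reassemble most-significant byte first: 9C E5 17 4E 83 94 F7 0C → 0x9CE5174E8394F70C.
0x9CE5174E8394F70C = 11305468065565964044.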